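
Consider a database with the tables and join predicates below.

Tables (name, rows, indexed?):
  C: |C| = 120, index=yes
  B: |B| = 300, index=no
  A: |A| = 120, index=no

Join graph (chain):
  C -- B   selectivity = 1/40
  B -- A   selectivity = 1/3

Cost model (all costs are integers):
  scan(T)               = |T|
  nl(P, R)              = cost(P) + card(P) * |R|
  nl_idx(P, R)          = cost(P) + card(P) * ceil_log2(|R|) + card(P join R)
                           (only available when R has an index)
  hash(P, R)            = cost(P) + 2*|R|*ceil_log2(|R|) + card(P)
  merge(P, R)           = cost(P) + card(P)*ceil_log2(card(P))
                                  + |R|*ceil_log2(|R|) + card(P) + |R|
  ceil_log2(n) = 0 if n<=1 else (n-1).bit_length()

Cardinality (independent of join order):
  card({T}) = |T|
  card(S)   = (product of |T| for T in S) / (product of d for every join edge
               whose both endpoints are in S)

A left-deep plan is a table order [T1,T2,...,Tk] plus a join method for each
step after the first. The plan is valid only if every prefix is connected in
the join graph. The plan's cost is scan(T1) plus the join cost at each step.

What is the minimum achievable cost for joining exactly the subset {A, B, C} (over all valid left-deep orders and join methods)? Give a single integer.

Selinger DP over subsets of {A,B,C}:
  {C}: scan cost=120, card=120
  {B}: scan cost=300, card=300
  {A}: scan cost=120, card=120
  {BC}: card=900; try (C,hash)→2280, (C,nl_idx)→3300, (B,merge)→4080, (C,merge)→4260, (B,hash)→5640, (B,nl)→36120 …(+1); best=2280 via (C,hash)
  {AB}: card=12000; try (A,hash)→2280, (B,merge)→4080, (A,merge)→4260, (B,hash)→5640, (B,nl)→36120, (A,nl)→36300; best=2280 via (A,hash)
  {ABC}: card=36000; try (A,hash)→4860, (A,merge)→13140, (C,hash)→15960, (A,nl)→110280, (C,nl_idx)→122280, (C,merge)→183240 …(+1); best=4860 via (A,hash)

4860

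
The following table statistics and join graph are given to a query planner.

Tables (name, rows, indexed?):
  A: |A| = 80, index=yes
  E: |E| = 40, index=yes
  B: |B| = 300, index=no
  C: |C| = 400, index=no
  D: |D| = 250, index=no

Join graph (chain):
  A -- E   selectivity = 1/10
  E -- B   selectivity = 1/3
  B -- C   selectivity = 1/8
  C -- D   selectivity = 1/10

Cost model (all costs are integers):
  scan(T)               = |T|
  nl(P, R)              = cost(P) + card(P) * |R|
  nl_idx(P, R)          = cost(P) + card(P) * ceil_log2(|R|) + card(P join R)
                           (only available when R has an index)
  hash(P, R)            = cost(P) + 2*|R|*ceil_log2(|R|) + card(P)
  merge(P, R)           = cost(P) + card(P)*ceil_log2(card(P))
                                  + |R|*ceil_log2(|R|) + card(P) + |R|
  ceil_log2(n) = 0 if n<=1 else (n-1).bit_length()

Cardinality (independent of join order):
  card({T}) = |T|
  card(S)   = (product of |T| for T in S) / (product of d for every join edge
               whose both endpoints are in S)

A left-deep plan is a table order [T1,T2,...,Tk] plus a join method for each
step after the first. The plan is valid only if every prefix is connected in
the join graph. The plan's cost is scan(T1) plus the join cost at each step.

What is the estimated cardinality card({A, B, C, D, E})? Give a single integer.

40000000

Tables in S: A(80), B(300), C(400), D(250), E(40)
Edges inside S: A-E(d=10), E-B(d=3), B-C(d=8), C-D(d=10)
numerator = 80 * 300 * 400 * 250 * 40 = 96000000000
denominator = 10 * 3 * 8 * 10 = 2400
card(S) = 96000000000 / 2400 = 40000000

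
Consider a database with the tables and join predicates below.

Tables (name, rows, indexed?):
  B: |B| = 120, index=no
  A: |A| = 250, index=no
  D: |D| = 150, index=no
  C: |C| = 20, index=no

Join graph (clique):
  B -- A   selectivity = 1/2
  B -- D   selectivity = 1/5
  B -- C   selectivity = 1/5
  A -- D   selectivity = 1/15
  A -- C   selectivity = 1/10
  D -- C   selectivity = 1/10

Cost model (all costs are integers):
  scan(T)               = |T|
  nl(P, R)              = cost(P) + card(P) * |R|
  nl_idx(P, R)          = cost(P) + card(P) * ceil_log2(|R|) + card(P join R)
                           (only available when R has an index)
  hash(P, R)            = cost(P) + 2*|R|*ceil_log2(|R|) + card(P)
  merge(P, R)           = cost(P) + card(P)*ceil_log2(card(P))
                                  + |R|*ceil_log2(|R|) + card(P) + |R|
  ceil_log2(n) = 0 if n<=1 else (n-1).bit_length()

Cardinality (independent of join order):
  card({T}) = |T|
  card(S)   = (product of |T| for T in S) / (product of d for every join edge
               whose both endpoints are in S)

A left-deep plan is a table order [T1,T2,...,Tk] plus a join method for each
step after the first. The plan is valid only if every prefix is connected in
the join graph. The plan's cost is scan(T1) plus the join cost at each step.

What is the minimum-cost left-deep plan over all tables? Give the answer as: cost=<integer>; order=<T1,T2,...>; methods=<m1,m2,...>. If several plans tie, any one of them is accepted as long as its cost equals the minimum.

cost=5780; order=A,C,D,B; methods=hash,hash,hash

Selinger DP (subsets sized 1..n):
  {B}: scan cost=120, card=120
  {A}: scan cost=250, card=250
  {D}: scan cost=150, card=150
  {C}: scan cost=20, card=20
  {AB}: card=15000; try (B,hash)→2180, (A,merge)→3330, (B,merge)→3460, (A,hash)→4240, (A,nl)→30120, (B,nl)→30250; best=2180 via (B,hash)
  {BD}: card=3600; try (B,hash)→1980, (D,merge)→2430, (B,merge)→2460, (D,hash)→2640, (D,nl)→18120, (B,nl)→18150; best=1980 via (B,hash)
  {BC}: card=480; try (C,hash)→440, (B,merge)→1100, (C,merge)→1200, (B,hash)→1720, (B,nl)→2420, (C,nl)→2520; best=440 via (C,hash)
  {AD}: card=2500; try (D,hash)→2900, (A,merge)→3750, (D,merge)→3850, (A,hash)→4300, (A,nl)→37650, (D,nl)→37750; best=2900 via (D,hash)
  {AC}: card=500; try (C,hash)→700, (A,merge)→2390, (C,merge)→2620, (A,hash)→4040, (A,nl)→5020, (C,nl)→5250; best=700 via (C,hash)
  {CD}: card=300; try (C,hash)→500, (D,merge)→1490, (C,merge)→1620, (D,hash)→2440, (D,nl)→3020, (C,nl)→3150; best=500 via (C,hash)
  {ABD}: card=30000; try (B,hash)→7080, (A,hash)→9580, (D,hash)→19580, (B,merge)→36360, (A,merge)→51030, (D,merge)→228530 …(+3); best=7080 via (B,hash)
  {ABC}: card=6000; try (B,hash)→2880, (A,hash)→4920, (B,merge)→6660, (A,merge)→7490, (C,hash)→17380, (B,nl)→60700 …(+3); best=2880 via (B,hash)
  {BCD}: card=1440; try (B,hash)→2480, (D,hash)→3320, (B,merge)→4460, (C,hash)→5780, (D,merge)→6590, (B,nl)→36500 …(+3); best=2480 via (B,hash)
  {ACD}: card=500; try (D,hash)→3600, (A,hash)→4800, (C,hash)→5600, (A,merge)→5750, (D,merge)→7050, (C,merge)→35520 …(+3); best=3600 via (D,hash)
  {ABCD}: card=1200; try (B,hash)→5780, (A,hash)→7920, (B,merge)→9560, (D,hash)→11280, (A,merge)→22010, (C,hash)→37280 …(+6); best=5780 via (B,hash)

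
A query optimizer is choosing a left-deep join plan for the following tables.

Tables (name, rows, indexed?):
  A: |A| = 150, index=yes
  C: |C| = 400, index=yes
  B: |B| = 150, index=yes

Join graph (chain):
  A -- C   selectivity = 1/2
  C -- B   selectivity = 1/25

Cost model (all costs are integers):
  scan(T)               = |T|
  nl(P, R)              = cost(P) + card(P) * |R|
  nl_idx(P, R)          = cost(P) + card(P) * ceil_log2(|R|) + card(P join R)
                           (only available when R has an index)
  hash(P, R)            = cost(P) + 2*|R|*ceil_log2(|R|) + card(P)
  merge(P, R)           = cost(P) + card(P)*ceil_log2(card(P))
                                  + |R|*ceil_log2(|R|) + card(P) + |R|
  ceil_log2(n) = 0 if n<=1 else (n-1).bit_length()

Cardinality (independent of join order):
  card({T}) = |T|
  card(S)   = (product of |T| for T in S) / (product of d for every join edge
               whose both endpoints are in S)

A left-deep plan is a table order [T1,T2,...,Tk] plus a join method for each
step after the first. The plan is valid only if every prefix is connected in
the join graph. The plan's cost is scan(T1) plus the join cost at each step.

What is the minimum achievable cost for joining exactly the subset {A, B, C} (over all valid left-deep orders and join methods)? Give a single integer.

Selinger DP over subsets of {A,B,C}:
  {A}: scan cost=150, card=150
  {C}: scan cost=400, card=400
  {B}: scan cost=150, card=150
  {AC}: card=30000; try (A,hash)→3200, (C,merge)→5500, (A,merge)→5750, (C,hash)→7500, (C,nl_idx)→31500, (A,nl_idx)→33600 …(+2); best=3200 via (A,hash)
  {BC}: card=2400; try (B,hash)→3200, (C,nl_idx)→3900, (C,merge)→5500, (B,merge)→5750, (B,nl_idx)→6000, (C,hash)→7500 …(+2); best=3200 via (B,hash)
  {ABC}: card=180000; try (A,hash)→8000, (B,hash)→35600, (A,merge)→35750, (A,nl_idx)→202400, (A,nl)→363200, (B,nl_idx)→423200 …(+2); best=8000 via (A,hash)

8000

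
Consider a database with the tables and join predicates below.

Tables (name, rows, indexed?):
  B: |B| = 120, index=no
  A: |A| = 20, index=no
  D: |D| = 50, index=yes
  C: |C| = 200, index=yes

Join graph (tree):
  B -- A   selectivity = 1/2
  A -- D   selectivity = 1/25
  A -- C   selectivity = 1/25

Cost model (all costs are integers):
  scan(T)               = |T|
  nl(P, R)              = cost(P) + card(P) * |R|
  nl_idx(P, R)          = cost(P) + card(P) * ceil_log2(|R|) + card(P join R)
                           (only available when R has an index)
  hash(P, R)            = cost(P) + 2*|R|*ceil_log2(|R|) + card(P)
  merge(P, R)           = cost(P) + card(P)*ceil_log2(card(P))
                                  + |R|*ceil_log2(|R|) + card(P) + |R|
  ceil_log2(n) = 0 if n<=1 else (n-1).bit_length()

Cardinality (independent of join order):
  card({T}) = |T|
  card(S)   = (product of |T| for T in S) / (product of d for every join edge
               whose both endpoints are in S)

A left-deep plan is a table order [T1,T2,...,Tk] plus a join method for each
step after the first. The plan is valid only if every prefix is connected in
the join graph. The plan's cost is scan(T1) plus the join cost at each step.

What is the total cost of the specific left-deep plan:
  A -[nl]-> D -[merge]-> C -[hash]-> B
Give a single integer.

step 1: scan A: cost=20, card=20
step 2: join D via nl
    card(P join D) = 20*50/(25) = 40
    cost = 20 + 20*50 = 1020
step 3: join C via merge
    card(P join C) = 40*200/(25) = 320
    cost = 1020 + 40*6 + 200*8 + 40 + 200 = 3100
step 4: join B via hash
    card(P join B) = 320*120/(2) = 19200
    cost = 3100 + 2*120*7 + 320 = 5100

5100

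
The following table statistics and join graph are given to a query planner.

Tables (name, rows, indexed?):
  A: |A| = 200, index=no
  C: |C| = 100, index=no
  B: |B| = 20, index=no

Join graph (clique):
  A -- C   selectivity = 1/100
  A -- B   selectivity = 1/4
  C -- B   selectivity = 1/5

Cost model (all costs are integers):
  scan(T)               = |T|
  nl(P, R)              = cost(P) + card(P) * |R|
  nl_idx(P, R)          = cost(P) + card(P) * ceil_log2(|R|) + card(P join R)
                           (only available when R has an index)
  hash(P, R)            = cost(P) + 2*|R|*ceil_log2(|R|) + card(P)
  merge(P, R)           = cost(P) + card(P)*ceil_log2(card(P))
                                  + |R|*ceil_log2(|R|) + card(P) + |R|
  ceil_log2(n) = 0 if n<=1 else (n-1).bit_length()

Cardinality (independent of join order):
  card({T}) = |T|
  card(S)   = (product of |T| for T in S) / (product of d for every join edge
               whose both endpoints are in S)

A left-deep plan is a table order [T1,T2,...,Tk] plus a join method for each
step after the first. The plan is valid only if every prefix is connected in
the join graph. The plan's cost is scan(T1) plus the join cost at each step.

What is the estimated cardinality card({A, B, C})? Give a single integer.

200

Tables in S: A(200), B(20), C(100)
Edges inside S: A-C(d=100), A-B(d=4), C-B(d=5)
numerator = 200 * 20 * 100 = 400000
denominator = 100 * 4 * 5 = 2000
card(S) = 400000 / 2000 = 200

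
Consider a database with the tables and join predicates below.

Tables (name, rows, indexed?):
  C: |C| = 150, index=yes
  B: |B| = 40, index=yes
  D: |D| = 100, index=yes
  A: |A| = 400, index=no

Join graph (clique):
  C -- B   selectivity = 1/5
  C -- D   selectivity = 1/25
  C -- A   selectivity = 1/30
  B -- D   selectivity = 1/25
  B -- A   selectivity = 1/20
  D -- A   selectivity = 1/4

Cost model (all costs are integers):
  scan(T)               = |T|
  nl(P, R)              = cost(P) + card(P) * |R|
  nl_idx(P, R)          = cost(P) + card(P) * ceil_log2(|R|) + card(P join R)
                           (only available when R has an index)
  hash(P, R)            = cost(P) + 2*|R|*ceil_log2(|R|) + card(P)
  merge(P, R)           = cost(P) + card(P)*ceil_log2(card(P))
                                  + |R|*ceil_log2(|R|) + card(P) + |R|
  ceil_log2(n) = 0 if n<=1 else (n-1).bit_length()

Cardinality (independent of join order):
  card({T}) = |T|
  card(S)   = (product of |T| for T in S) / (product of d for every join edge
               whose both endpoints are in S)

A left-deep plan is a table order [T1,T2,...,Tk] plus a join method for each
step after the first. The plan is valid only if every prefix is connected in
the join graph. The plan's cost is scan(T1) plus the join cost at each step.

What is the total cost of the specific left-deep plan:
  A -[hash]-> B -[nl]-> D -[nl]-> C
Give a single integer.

step 1: scan A: cost=400, card=400
step 2: join B via hash
    card(P join B) = 400*40/(20) = 800
    cost = 400 + 2*40*6 + 400 = 1280
step 3: join D via nl
    card(P join D) = 800*100/(25*4) = 800
    cost = 1280 + 800*100 = 81280
step 4: join C via nl
    card(P join C) = 800*150/(5*25*30) = 32
    cost = 81280 + 800*150 = 201280

201280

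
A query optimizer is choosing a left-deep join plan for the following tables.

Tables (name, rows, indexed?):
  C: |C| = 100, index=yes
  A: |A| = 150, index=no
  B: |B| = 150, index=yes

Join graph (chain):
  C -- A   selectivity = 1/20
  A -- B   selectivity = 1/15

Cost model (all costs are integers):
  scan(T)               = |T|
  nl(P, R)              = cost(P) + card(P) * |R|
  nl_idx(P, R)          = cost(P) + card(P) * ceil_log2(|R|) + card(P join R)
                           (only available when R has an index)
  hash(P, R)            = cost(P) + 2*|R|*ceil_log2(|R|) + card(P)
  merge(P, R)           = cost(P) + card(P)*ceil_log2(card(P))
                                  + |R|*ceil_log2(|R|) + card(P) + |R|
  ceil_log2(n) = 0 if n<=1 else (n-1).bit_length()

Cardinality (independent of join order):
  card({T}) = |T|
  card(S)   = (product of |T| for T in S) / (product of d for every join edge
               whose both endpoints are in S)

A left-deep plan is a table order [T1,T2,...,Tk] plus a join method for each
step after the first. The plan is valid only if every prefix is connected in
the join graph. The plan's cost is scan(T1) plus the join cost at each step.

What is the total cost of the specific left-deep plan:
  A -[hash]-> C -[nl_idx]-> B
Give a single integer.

step 1: scan A: cost=150, card=150
step 2: join C via hash
    card(P join C) = 150*100/(20) = 750
    cost = 150 + 2*100*7 + 150 = 1700
step 3: join B via nl_idx
    card(P join B) = 750*150/(15) = 7500
    cost = 1700 + 750*8 + 7500 = 15200

15200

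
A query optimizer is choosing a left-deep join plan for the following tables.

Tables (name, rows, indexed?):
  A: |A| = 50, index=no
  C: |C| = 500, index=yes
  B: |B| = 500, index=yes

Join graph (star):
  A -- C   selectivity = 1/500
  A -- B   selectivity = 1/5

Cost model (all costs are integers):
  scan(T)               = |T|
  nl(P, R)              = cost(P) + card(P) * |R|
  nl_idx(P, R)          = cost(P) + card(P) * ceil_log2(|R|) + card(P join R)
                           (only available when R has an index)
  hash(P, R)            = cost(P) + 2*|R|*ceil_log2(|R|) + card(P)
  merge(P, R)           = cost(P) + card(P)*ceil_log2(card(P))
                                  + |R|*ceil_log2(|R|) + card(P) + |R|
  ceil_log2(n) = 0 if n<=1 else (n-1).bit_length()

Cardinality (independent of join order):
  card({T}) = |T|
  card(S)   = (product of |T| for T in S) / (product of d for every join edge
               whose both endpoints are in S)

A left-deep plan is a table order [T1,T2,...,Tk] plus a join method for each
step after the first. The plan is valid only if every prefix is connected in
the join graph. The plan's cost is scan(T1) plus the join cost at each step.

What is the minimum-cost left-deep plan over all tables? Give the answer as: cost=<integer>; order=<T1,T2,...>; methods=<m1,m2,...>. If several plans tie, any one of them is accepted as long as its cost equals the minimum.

cost=5900; order=A,C,B; methods=nl_idx,merge

Selinger DP (subsets sized 1..n):
  {A}: scan cost=50, card=50
  {C}: scan cost=500, card=500
  {B}: scan cost=500, card=500
  {AC}: card=50; try (C,nl_idx)→550, (A,hash)→1600, (C,merge)→5400, (A,merge)→5850, (C,hash)→9100, (C,nl)→25050 …(+1); best=550 via (C,nl_idx)
  {AB}: card=5000; try (A,hash)→1600, (B,merge)→5400, (B,nl_idx)→5500, (A,merge)→5850, (B,hash)→9100, (B,nl)→25050 …(+1); best=1600 via (A,hash)
  {ABC}: card=5000; try (B,merge)→5900, (B,nl_idx)→6000, (B,hash)→9600, (C,hash)→15600, (B,nl)→25550, (C,nl_idx)→51600 …(+2); best=5900 via (B,merge)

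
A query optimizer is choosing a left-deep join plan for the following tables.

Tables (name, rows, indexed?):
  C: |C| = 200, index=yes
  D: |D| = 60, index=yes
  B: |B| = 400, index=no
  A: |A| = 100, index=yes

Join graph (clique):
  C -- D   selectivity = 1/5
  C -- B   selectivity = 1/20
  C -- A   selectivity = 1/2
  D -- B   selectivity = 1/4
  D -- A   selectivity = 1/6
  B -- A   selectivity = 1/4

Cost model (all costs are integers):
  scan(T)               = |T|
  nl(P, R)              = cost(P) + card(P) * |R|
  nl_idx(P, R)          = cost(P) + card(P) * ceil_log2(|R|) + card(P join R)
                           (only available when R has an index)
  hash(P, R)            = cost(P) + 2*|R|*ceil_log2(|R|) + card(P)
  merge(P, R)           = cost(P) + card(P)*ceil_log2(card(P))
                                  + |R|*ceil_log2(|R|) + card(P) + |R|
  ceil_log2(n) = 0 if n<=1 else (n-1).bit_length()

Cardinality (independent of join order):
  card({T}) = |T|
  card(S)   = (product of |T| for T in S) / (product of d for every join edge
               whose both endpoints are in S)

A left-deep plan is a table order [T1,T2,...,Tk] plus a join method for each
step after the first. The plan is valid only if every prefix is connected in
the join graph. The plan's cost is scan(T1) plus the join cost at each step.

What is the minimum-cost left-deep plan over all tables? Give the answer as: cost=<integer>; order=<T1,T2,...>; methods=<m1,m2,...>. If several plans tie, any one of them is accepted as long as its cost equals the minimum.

Selinger DP (subsets sized 1..n):
  {C}: scan cost=200, card=200
  {D}: scan cost=60, card=60
  {B}: scan cost=400, card=400
  {A}: scan cost=100, card=100
  {CD}: card=2400; try (D,hash)→1120, (C,merge)→2280, (D,merge)→2420, (C,nl_idx)→2940, (C,hash)→3320, (D,nl_idx)→3800 …(+2); best=1120 via (D,hash)
  {BC}: card=4000; try (C,hash)→4000, (B,merge)→6000, (C,merge)→6200, (C,nl_idx)→7600, (B,hash)→7600, (B,nl)→80200 …(+1); best=4000 via (C,hash)
  {AC}: card=10000; try (A,hash)→1800, (C,merge)→2700, (A,merge)→2800, (C,hash)→3400, (C,nl_idx)→10900, (A,nl_idx)→11600 …(+2); best=1800 via (A,hash)
  {BD}: card=6000; try (D,hash)→1520, (B,merge)→4480, (D,merge)→4820, (B,hash)→7320, (D,nl_idx)→8800, (B,nl)→24060 …(+1); best=1520 via (D,hash)
  {AD}: card=1000; try (D,hash)→920, (A,merge)→1280, (D,merge)→1320, (A,nl_idx)→1480, (A,hash)→1520, (D,nl_idx)→1700 …(+2); best=920 via (D,hash)
  {AB}: card=10000; try (A,hash)→2200, (B,merge)→4900, (A,merge)→5200, (B,hash)→7400, (A,nl_idx)→13200, (B,nl)→40100 …(+1); best=2200 via (A,hash)
  {BCD}: card=12000; try (D,hash)→8720, (C,hash)→10720, (B,hash)→10720, (B,merge)→36320, (D,nl_idx)→40000, (D,merge)→56420 …(+5); best=8720 via (D,hash)
  {ACD}: card=20000; try (A,hash)→4920, (C,hash)→5120, (D,hash)→12520, (C,merge)→13720, (C,nl_idx)→28920, (A,merge)→33120 …(+6); best=4920 via (A,hash)
  {ABC}: card=50000; try (A,hash)→9400, (C,hash)→15400, (B,hash)→19000, (A,merge)→56800, (A,nl_idx)→82000, (C,nl_idx)→132200 …(+5); best=9400 via (A,hash)
  {ABD}: card=25000; try (A,hash)→8920, (B,hash)→9120, (D,hash)→12920, (B,merge)→15920, (A,nl_idx)→68520, (A,merge)→86320 …(+5); best=8920 via (A,hash)
  {ABCD}: card=25000; try (A,hash)→22120, (B,hash)→32120, (C,hash)→37120, (D,hash)→60120, (A,nl_idx)→117720, (A,merge)→189520 …(+9); best=22120 via (A,hash)

cost=22120; order=B,C,D,A; methods=hash,hash,hash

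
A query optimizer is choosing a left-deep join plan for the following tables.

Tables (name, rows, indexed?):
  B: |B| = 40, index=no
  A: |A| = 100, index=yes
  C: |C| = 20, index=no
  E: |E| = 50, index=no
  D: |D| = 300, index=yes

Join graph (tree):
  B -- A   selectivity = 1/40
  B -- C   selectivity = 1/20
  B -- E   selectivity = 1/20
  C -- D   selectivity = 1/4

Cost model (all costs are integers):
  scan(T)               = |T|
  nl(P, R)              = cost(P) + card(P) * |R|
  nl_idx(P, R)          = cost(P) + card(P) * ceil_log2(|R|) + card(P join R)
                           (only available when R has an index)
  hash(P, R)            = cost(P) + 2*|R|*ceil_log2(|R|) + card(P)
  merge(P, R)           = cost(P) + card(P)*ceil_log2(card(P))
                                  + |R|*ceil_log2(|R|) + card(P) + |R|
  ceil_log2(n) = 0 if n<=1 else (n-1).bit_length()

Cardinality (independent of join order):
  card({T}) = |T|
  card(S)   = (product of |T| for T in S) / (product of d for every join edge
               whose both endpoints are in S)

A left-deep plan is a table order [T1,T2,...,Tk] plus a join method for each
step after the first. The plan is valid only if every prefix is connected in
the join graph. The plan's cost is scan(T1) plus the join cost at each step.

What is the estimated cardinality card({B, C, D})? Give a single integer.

3000

Tables in S: B(40), C(20), D(300)
Edges inside S: B-C(d=20), C-D(d=4)
numerator = 40 * 20 * 300 = 240000
denominator = 20 * 4 = 80
card(S) = 240000 / 80 = 3000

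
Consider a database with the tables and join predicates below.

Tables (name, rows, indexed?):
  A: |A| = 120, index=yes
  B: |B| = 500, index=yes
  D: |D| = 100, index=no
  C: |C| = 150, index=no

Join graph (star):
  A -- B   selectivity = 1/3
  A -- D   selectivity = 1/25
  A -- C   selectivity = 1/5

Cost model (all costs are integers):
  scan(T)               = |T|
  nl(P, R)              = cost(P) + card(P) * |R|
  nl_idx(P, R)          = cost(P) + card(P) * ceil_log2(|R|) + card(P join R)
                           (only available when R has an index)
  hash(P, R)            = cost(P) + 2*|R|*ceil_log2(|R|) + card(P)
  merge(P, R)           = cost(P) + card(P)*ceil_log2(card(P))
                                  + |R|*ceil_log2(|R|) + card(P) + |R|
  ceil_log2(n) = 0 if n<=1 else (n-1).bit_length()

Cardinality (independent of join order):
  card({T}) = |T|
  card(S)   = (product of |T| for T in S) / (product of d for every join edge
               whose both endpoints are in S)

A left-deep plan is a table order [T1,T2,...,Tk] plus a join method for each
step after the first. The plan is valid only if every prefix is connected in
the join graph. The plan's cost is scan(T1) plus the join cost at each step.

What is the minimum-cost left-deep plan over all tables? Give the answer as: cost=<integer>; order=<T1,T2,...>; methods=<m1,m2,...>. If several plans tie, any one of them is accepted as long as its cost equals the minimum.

cost=27560; order=D,A,C,B; methods=nl_idx,hash,hash

Selinger DP (subsets sized 1..n):
  {A}: scan cost=120, card=120
  {B}: scan cost=500, card=500
  {D}: scan cost=100, card=100
  {C}: scan cost=150, card=150
  {AB}: card=20000; try (A,hash)→2680, (B,merge)→6080, (A,merge)→6460, (B,hash)→9240, (B,nl_idx)→21200, (A,nl_idx)→24000 …(+2); best=2680 via (A,hash)
  {AD}: card=480; try (A,nl_idx)→1280, (D,hash)→1640, (A,merge)→1860, (D,merge)→1880, (A,hash)→1880, (A,nl)→12100 …(+1); best=1280 via (A,nl_idx)
  {AC}: card=3600; try (A,hash)→1980, (C,merge)→2430, (A,merge)→2460, (C,hash)→2640, (A,nl_idx)→4800, (C,nl)→18120 …(+1); best=1980 via (A,hash)
  {ABD}: card=80000; try (B,hash)→10760, (B,merge)→11080, (D,hash)→24080, (B,nl_idx)→85600, (B,nl)→241280, (D,merge)→323480 …(+1); best=10760 via (B,hash)
  {ABC}: card=600000; try (B,hash)→14580, (C,hash)→25080, (B,merge)→53780, (C,merge)→324030, (B,nl_idx)→634380, (B,nl)→1801980 …(+1); best=14580 via (B,hash)
  {ACD}: card=14400; try (C,hash)→4160, (D,hash)→6980, (C,merge)→7430, (D,merge)→49580, (C,nl)→73280, (D,nl)→361980; best=4160 via (C,hash)
  {ABCD}: card=2400000; try (B,hash)→27560, (C,hash)→93160, (B,merge)→225160, (D,hash)→615980, (C,merge)→1452110, (B,nl_idx)→2533760 …(+4); best=27560 via (B,hash)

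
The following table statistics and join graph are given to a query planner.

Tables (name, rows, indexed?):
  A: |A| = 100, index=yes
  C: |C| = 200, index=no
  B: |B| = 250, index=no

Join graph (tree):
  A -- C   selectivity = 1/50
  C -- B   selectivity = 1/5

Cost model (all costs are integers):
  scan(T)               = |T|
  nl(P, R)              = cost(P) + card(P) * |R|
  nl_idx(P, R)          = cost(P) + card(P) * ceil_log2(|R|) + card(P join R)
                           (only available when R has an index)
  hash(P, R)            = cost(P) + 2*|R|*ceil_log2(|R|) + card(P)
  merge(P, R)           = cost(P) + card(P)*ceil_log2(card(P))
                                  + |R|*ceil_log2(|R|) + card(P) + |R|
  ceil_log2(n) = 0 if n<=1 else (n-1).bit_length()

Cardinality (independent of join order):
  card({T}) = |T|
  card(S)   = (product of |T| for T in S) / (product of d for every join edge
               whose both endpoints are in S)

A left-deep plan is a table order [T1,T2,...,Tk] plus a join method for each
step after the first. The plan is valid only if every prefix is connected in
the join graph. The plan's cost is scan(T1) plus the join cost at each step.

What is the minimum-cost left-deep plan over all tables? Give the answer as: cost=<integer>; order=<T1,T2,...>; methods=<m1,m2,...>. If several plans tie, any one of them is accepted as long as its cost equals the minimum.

Selinger DP (subsets sized 1..n):
  {A}: scan cost=100, card=100
  {C}: scan cost=200, card=200
  {B}: scan cost=250, card=250
  {AC}: card=400; try (A,hash)→1800, (A,nl_idx)→2000, (C,merge)→2700, (A,merge)→2800, (C,hash)→3400, (C,nl)→20100 …(+1); best=1800 via (A,hash)
  {BC}: card=10000; try (C,hash)→3700, (B,merge)→4250, (C,merge)→4300, (B,hash)→4400, (B,nl)→50200, (C,nl)→50250; best=3700 via (C,hash)
  {ABC}: card=20000; try (B,hash)→6200, (B,merge)→8050, (A,hash)→15100, (A,nl_idx)→93700, (B,nl)→101800, (A,merge)→154500 …(+1); best=6200 via (B,hash)

cost=6200; order=C,A,B; methods=hash,hash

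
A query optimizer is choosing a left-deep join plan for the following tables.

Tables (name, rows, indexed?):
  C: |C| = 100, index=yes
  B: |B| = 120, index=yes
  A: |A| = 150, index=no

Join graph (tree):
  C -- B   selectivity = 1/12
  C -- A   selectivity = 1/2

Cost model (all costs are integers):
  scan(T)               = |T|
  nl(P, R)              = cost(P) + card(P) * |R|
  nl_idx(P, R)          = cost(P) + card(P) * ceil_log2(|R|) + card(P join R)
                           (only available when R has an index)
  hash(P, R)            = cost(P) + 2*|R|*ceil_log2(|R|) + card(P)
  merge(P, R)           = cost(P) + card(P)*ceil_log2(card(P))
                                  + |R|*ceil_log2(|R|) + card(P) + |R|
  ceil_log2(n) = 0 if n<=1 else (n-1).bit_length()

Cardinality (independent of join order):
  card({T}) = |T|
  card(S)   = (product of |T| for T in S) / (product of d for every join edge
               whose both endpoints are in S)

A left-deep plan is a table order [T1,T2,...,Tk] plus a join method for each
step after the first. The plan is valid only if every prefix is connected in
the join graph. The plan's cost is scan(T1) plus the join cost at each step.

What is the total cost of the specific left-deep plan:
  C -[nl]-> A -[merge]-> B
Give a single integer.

step 1: scan C: cost=100, card=100
step 2: join A via nl
    card(P join A) = 100*150/(2) = 7500
    cost = 100 + 100*150 = 15100
step 3: join B via merge
    card(P join B) = 7500*120/(12) = 75000
    cost = 15100 + 7500*13 + 120*7 + 7500 + 120 = 121060

121060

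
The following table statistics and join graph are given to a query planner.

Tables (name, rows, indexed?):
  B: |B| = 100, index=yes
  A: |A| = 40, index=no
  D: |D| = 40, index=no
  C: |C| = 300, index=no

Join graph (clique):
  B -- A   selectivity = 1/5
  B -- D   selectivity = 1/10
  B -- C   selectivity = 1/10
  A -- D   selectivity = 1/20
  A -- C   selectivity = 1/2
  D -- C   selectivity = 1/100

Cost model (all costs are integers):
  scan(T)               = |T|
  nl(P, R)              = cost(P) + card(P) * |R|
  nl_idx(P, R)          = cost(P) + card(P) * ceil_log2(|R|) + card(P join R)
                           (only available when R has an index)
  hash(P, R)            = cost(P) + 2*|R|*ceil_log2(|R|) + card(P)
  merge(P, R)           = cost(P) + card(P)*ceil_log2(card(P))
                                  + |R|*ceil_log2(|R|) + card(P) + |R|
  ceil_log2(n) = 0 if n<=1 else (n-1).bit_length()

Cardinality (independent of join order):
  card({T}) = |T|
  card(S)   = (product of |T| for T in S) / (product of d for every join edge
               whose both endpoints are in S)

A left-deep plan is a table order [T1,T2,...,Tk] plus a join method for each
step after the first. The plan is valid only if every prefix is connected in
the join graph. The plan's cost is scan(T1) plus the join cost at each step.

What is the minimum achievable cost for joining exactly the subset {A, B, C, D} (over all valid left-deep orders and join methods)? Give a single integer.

2544

Selinger DP over subsets of {A,B,C,D}:
  {B}: scan cost=100, card=100
  {A}: scan cost=40, card=40
  {D}: scan cost=40, card=40
  {C}: scan cost=300, card=300
  {AB}: card=800; try (A,hash)→680, (B,merge)→1120, (B,nl_idx)→1120, (A,merge)→1180, (B,hash)→1480, (B,nl)→4040 …(+1); best=680 via (A,hash)
  {BD}: card=400; try (D,hash)→680, (B,nl_idx)→720, (B,merge)→1120, (D,merge)→1180, (B,hash)→1480, (B,nl)→4040 …(+1); best=680 via (D,hash)
  {BC}: card=3000; try (B,hash)→2000, (C,merge)→3900, (B,merge)→4100, (B,nl_idx)→5400, (C,hash)→5600, (C,nl)→30100 …(+1); best=2000 via (B,hash)
  {AD}: card=80; try (D,hash)→560, (A,hash)→560, (D,merge)→600, (A,merge)→600, (D,nl)→1640, (A,nl)→1640; best=560 via (D,hash)
  {AC}: card=6000; try (A,hash)→1080, (C,merge)→3320, (A,merge)→3580, (C,hash)→5480, (C,nl)→12040, (A,nl)→12300; best=1080 via (A,hash)
  {CD}: card=120; try (D,hash)→1080, (C,merge)→3320, (D,merge)→3580, (C,hash)→5480, (C,nl)→12040, (D,nl)→12300; best=1080 via (D,hash)
  {ABD}: card=160; try (B,nl_idx)→1280, (A,hash)→1560, (D,hash)→1960, (B,merge)→2000, (B,hash)→2040, (A,merge)→4960 …(+4); best=1280 via (B,nl_idx)
  {ABC}: card=12000; try (A,hash)→5480, (C,hash)→6880, (B,hash)→8480, (C,merge)→12480, (A,merge)→41280, (B,nl_idx)→55080 …(+4); best=5480 via (A,hash)
  {BCD}: card=120; try (B,nl_idx)→2040, (B,hash)→2600, (B,merge)→2840, (D,hash)→5480, (C,hash)→6480, (C,merge)→7680 …(+4); best=2040 via (B,nl_idx)
  {ACD}: card=120; try (A,hash)→1680, (A,merge)→2320, (C,merge)→4200, (A,nl)→5880, (C,hash)→6040, (D,hash)→7560 …(+3); best=1680 via (A,hash)
  {ABCD}: card=24; try (B,nl_idx)→2544, (A,hash)→2640, (B,hash)→3200, (A,merge)→3280, (B,merge)→3440, (C,merge)→5720 …(+7); best=2544 via (B,nl_idx)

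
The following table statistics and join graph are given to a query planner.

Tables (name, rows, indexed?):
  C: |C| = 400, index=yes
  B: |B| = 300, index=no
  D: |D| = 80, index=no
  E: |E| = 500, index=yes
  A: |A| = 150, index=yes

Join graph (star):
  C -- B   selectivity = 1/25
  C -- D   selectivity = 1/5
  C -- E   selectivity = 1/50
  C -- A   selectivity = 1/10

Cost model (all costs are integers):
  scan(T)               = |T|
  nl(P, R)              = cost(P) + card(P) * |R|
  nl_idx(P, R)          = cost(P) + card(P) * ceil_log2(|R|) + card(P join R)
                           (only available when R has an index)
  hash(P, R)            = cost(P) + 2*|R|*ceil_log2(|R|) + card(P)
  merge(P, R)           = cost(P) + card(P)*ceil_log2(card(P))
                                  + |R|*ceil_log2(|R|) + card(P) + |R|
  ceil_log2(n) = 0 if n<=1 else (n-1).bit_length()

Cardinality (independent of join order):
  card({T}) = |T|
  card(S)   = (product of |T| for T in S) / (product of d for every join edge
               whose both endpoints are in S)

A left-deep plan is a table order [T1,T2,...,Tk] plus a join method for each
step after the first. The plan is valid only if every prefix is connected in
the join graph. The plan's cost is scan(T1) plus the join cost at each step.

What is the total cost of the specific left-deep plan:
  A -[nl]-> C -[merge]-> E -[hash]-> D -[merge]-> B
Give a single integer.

step 1: scan A: cost=150, card=150
step 2: join C via nl
    card(P join C) = 150*400/(10) = 6000
    cost = 150 + 150*400 = 60150
step 3: join E via merge
    card(P join E) = 6000*500/(50) = 60000
    cost = 60150 + 6000*13 + 500*9 + 6000 + 500 = 149150
step 4: join D via hash
    card(P join D) = 60000*80/(5) = 960000
    cost = 149150 + 2*80*7 + 60000 = 210270
step 5: join B via merge
    card(P join B) = 960000*300/(25) = 11520000
    cost = 210270 + 960000*20 + 300*9 + 960000 + 300 = 20373270

20373270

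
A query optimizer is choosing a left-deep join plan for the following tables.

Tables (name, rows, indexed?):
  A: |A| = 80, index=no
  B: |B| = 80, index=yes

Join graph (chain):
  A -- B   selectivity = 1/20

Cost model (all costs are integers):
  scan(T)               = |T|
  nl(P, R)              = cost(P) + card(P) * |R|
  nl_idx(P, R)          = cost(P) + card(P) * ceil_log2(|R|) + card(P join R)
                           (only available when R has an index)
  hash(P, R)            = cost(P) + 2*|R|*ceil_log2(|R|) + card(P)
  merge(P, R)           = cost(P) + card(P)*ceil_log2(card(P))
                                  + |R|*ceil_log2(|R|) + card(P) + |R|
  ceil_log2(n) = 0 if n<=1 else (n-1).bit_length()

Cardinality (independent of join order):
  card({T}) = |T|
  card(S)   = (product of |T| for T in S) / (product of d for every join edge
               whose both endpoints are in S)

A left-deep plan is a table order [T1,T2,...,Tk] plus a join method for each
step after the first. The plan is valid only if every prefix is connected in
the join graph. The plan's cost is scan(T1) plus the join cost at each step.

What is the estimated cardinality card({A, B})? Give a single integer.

320

Tables in S: A(80), B(80)
Edges inside S: A-B(d=20)
numerator = 80 * 80 = 6400
denominator = 20 = 20
card(S) = 6400 / 20 = 320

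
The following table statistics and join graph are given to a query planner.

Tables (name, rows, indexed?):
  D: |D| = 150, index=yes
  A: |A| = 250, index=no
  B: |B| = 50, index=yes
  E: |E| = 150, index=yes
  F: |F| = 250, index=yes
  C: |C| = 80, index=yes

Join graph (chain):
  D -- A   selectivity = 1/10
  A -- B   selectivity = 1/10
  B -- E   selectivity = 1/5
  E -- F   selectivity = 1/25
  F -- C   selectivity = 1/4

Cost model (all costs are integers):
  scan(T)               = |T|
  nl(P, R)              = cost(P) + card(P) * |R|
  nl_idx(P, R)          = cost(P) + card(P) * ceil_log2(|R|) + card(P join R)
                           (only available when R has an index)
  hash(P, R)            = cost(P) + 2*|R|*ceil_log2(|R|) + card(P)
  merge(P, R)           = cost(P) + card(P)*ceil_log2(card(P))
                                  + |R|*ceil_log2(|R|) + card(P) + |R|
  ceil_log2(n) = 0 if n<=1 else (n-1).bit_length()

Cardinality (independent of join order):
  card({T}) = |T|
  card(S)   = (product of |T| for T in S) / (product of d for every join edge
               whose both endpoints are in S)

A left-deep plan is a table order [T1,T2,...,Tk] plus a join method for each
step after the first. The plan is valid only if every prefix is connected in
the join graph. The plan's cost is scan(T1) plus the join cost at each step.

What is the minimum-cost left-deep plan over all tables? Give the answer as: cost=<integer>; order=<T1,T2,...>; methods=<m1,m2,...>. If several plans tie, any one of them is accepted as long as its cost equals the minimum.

Selinger DP (subsets sized 1..n):
  {D}: scan cost=150, card=150
  {A}: scan cost=250, card=250
  {B}: scan cost=50, card=50
  {E}: scan cost=150, card=150
  {F}: scan cost=250, card=250
  {C}: scan cost=80, card=80
  {AD}: card=3750; try (D,hash)→2900, (A,merge)→3750, (D,merge)→3850, (A,hash)→4300, (D,nl_idx)→6000, (A,nl)→37650 …(+1); best=2900 via (D,hash)
  {AB}: card=1250; try (B,hash)→1100, (A,merge)→2650, (B,merge)→2850, (B,nl_idx)→3000, (A,hash)→4100, (A,nl)→12550 …(+1); best=1100 via (B,hash)
  {BE}: card=1500; try (B,hash)→900, (E,merge)→1750, (B,merge)→1850, (E,nl_idx)→1950, (E,hash)→2500, (B,nl_idx)→2550 …(+2); best=900 via (B,hash)
  {EF}: card=1500; try (F,nl_idx)→2850, (E,hash)→2900, (F,merge)→3750, (E,nl_idx)→3750, (E,merge)→3850, (F,hash)→4300 …(+2); best=2850 via (F,nl_idx)
  {CF}: card=5000; try (C,hash)→1620, (F,merge)→2970, (C,merge)→3140, (F,hash)→4160, (F,nl_idx)→5720, (C,nl_idx)→7000 …(+2); best=1620 via (C,hash)
  {ABD}: card=18750; try (D,hash)→4750, (B,hash)→7250, (D,merge)→17450, (D,nl_idx)→29850, (B,nl_idx)→44150, (B,merge)→52000 …(+2); best=4750 via (D,hash)
  {ABE}: card=37500; try (E,hash)→4750, (A,hash)→6400, (E,merge)→17450, (A,merge)→21150, (E,nl_idx)→48600, (E,nl)→188600 …(+1); best=4750 via (E,hash)
  {BEF}: card=15000; try (B,hash)→4950, (F,hash)→6400, (F,merge)→21150, (B,merge)→21200, (B,nl_idx)→26850, (F,nl_idx)→27900 …(+2); best=4950 via (B,hash)
  {CEF}: card=30000; try (C,hash)→5470, (E,hash)→9020, (C,merge)→21490, (C,nl_idx)→43350, (E,nl_idx)→71620, (E,merge)→72970 …(+2); best=5470 via (C,hash)
  {ABDE}: card=562500; try (E,hash)→25900, (D,hash)→44650, (E,merge)→306100, (D,merge)→643600, (E,nl_idx)→717250, (D,nl_idx)→867250 …(+2); best=25900 via (E,hash)
  {ABEF}: card=375000; try (A,hash)→23950, (F,hash)→46250, (A,merge)→232200, (F,merge)→644500, (F,nl_idx)→679750, (A,nl)→3754950 …(+1); best=23950 via (A,hash)
  {BCEF}: card=300000; try (C,hash)→21070, (B,hash)→36070, (C,merge)→230590, (C,nl_idx)→409950, (B,nl_idx)→485470, (B,merge)→485820 …(+2); best=21070 via (C,hash)
  {ABDEF}: card=5625000; try (D,hash)→401350, (F,hash)→592400, (D,merge)→7525300, (D,nl_idx)→8648950, (F,nl_idx)→10150900, (F,merge)→11840650 …(+2); best=401350 via (D,hash)
  {ABCEF}: card=7500000; try (A,hash)→325070, (C,hash)→400070, (A,merge)→6023320, (C,merge)→7524590, (C,nl_idx)→10148950, (C,nl)→30023950 …(+1); best=325070 via (A,hash)
  {ABCDEF}: card=112500000; try (C,hash)→6027470, (D,hash)→7827470, (C,merge)→135401990, (C,nl_idx)→152276350, (D,nl_idx)→172825070, (D,merge)→180326420 …(+2); best=6027470 via (C,hash)

cost=6027470; order=E,F,B,A,D,C; methods=nl_idx,hash,hash,hash,hash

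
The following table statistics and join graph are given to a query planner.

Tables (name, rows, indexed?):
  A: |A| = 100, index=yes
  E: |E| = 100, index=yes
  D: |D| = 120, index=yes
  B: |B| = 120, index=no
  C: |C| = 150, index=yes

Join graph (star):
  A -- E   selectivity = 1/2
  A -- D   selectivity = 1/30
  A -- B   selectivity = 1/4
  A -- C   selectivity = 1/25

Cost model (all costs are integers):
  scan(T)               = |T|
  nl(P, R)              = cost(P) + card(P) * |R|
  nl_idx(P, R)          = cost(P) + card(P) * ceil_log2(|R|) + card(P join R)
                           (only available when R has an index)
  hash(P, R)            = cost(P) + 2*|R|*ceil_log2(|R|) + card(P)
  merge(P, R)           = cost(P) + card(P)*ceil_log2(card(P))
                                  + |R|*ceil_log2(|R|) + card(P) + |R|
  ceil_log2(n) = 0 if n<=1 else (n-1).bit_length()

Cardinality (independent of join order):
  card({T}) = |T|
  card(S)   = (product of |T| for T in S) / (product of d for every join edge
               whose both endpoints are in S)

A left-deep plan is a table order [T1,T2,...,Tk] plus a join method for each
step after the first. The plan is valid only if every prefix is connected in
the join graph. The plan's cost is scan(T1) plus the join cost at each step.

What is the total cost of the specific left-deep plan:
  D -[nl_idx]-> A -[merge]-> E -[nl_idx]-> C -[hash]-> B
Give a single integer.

407840

step 1: scan D: cost=120, card=120
step 2: join A via nl_idx
    card(P join A) = 120*100/(30) = 400
    cost = 120 + 120*7 + 400 = 1360
step 3: join E via merge
    card(P join E) = 400*100/(2) = 20000
    cost = 1360 + 400*9 + 100*7 + 400 + 100 = 6160
step 4: join C via nl_idx
    card(P join C) = 20000*150/(25) = 120000
    cost = 6160 + 20000*8 + 120000 = 286160
step 5: join B via hash
    card(P join B) = 120000*120/(4) = 3600000
    cost = 286160 + 2*120*7 + 120000 = 407840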